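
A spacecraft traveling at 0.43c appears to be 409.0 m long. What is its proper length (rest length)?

Contracted length L = 409.0 m
γ = 1/√(1 - 0.43²) = 1.1076
L₀ = γL = 1.1076 × 409.0 = 453.0 m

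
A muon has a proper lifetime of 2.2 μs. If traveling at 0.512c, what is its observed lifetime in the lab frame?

Proper lifetime τ₀ = 2.2 μs
γ = 1/√(1 - 0.512²) = 1.164
τ = γτ₀ = 1.164 × 2.2 μs = 2.561 μs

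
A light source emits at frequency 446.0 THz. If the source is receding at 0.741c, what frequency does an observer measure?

β = v/c = 0.741
(1-β)/(1+β) = 0.259/1.741 = 0.1488
Doppler factor = √(0.1488) = 0.3857
f_obs = 446.0 × 0.3857 = 172.0 THz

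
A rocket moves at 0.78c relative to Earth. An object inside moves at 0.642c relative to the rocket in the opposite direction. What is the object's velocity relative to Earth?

Object's velocity in rocket frame is u' = -0.642c
u = (u' + v)/(1 + u'v/c²) = (v - 0.642)/(1 - 0.642·v/c²)
Numerator: 0.78 - 0.642 = 0.138
Denominator: 1 - 0.50076 = 0.49924
u = 0.138/0.49924 = 0.2764c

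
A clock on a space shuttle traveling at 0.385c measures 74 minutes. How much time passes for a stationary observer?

Proper time Δt₀ = 74 minutes
γ = 1/√(1 - 0.385²) = 1.0835
Δt = γΔt₀ = 1.0835 × 74 = 80.18 minutes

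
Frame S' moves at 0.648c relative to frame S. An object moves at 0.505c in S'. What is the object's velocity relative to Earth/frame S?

u = (u' + v)/(1 + u'v/c²)
Numerator: 0.505 + 0.648 = 1.153
Denominator: 1 + 0.32724 = 1.32724
u = 1.153/1.32724 = 0.8687c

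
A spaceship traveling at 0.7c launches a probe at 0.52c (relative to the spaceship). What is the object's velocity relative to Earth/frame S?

u = (u' + v)/(1 + u'v/c²)
Numerator: 0.52 + 0.7 = 1.22
Denominator: 1 + 0.364 = 1.364
u = 1.22/1.364 = 0.8944c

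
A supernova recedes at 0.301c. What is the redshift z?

β = 0.301
(1+β)/(1-β) = 1.301/0.699 = 1.8612
√(1.8612) = 1.3643
z = 1.3643 - 1 = 0.3643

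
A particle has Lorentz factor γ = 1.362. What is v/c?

From γ = 1/√(1 - v²/c²):
1/γ² = 1/1.362² = 0.5391
v²/c² = 1 - 0.5391 = 0.4609
v/c = √(0.4609) = 0.6789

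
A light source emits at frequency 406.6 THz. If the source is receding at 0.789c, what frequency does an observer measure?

β = v/c = 0.789
(1-β)/(1+β) = 0.211/1.789 = 0.1179
Doppler factor = √(0.1179) = 0.3434
f_obs = 406.6 × 0.3434 = 139.6 THz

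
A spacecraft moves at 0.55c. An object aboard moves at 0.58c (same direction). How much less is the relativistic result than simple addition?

Classical: u' + v = 0.58 + 0.55 = 1.13c
Relativistic: u = (0.58 + 0.55)/(1 + 0.319) = 1.13/1.319 = 0.8567c
Difference: 1.13 - 0.8567 = 0.2733c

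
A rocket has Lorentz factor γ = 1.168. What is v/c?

From γ = 1/√(1 - v²/c²):
1/γ² = 1/1.168² = 0.7330
v²/c² = 1 - 0.7330 = 0.2670
v/c = √(0.2670) = 0.5167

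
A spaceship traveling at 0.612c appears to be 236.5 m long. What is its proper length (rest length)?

Contracted length L = 236.5 m
γ = 1/√(1 - 0.612²) = 1.2644
L₀ = γL = 1.2644 × 236.5 = 299.0 m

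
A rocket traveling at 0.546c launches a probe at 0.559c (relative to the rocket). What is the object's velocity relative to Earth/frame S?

u = (u' + v)/(1 + u'v/c²)
Numerator: 0.559 + 0.546 = 1.105
Denominator: 1 + 0.305214 = 1.305214
u = 1.105/1.305214 = 0.8466c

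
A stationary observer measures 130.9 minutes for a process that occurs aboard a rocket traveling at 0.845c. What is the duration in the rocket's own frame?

Dilated time Δt = 130.9 minutes
γ = 1/√(1 - 0.845²) = 1.870
Δt₀ = Δt/γ = 130.9/1.870 = 70.00 minutes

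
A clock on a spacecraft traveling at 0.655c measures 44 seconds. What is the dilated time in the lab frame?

Proper time Δt₀ = 44 seconds
γ = 1/√(1 - 0.655²) = 1.3234
Δt = γΔt₀ = 1.3234 × 44 = 58.23 seconds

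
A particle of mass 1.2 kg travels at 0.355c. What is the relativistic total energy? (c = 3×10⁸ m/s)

γ = 1/√(1 - 0.355²) = 1.0697
mc² = 1.2 × (3×10⁸)² = 1.080×10¹⁷ J
E = γmc² = 1.0697 × 1.080×10¹⁷ = 1.155×10¹⁷ J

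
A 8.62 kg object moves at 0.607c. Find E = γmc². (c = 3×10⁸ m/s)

γ = 1/√(1 - 0.607²) = 1.2583
mc² = 8.62 × (3×10⁸)² = 7.758×10¹⁷ J
E = γmc² = 1.2583 × 7.758×10¹⁷ = 9.762×10¹⁷ J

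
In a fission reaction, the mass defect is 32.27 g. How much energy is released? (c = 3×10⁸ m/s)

Convert mass defect: Δm = 32.27 g = 0.03227 kg
E = Δm·c² = 0.03227 × (3×10⁸)²
= 0.03227 × 9×10¹⁶ = 2.904×10¹⁵ J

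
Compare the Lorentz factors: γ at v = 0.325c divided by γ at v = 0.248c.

γ₁ = 1/√(1 - 0.325²) = 1.057
γ₂ = 1/√(1 - 0.248²) = 1.032
γ₁/γ₂ = 1.057/1.032 = 1.024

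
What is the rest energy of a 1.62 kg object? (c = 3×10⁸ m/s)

c² = (3×10⁸)² = 9.000×10¹⁶ m²/s²
E₀ = mc² = 1.62 × 9.000×10¹⁶ = 1.458×10¹⁷ J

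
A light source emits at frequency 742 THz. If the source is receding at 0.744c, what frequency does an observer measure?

β = v/c = 0.744
(1-β)/(1+β) = 0.256/1.744 = 0.1468
Doppler factor = √(0.1468) = 0.3831
f_obs = 742 × 0.3831 = 284.3 THz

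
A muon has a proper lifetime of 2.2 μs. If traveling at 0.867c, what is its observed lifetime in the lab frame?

Proper lifetime τ₀ = 2.2 μs
γ = 1/√(1 - 0.867²) = 2.007
τ = γτ₀ = 2.007 × 2.2 μs = 4.415 μs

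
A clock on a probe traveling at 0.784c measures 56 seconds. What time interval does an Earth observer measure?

Proper time Δt₀ = 56 seconds
γ = 1/√(1 - 0.784²) = 1.6109
Δt = γΔt₀ = 1.6109 × 56 = 90.21 seconds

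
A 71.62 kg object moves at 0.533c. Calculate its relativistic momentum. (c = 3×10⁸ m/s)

γ = 1/√(1 - 0.533²) = 1.18187
v = 0.533 × 3×10⁸ = 1.599×10⁸ m/s
p = γmv = 1.18187 × 71.62 × 1.599×10⁸ = 1.353×10¹⁰ kg·m/s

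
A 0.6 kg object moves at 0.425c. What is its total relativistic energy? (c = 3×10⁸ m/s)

γ = 1/√(1 - 0.425²) = 1.10474
mc² = 0.6 × (3×10⁸)² = 5.400×10¹⁶ J
E = γmc² = 1.10474 × 5.400×10¹⁶ = 5.966×10¹⁶ J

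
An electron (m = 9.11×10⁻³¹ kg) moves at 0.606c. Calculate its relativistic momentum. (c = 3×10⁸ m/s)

γ = 1/√(1 - 0.606²) = 1.257
v = 0.606 × 3×10⁸ = 1.818×10⁸ m/s
p = γmv = 1.257 × 9.11×10⁻³¹ × 1.818×10⁸ = 2.082×10⁻²² kg·m/s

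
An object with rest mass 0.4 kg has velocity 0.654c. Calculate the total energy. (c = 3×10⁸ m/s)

γ = 1/√(1 - 0.654²) = 1.322
mc² = 0.4 × (3×10⁸)² = 3.600×10¹⁶ J
E = γmc² = 1.322 × 3.600×10¹⁶ = 4.759×10¹⁶ J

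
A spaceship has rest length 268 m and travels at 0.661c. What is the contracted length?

Proper length L₀ = 268 m
γ = 1/√(1 - 0.661²) = 1.333
L = L₀/γ = 268/1.333 = 201.1 m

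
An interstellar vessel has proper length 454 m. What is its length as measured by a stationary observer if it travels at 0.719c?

Proper length L₀ = 454 m
γ = 1/√(1 - 0.719²) = 1.439
L = L₀/γ = 454/1.439 = 315.5 m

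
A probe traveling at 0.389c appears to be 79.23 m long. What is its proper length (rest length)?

Contracted length L = 79.23 m
γ = 1/√(1 - 0.389²) = 1.0855
L₀ = γL = 1.0855 × 79.23 = 86.00 m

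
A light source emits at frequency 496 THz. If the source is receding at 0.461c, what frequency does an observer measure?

β = v/c = 0.461
(1-β)/(1+β) = 0.539/1.461 = 0.3689
Doppler factor = √(0.3689) = 0.6074
f_obs = 496 × 0.6074 = 301.3 THz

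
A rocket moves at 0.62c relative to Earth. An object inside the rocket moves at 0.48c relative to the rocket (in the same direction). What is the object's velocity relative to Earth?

u = (u' + v)/(1 + u'v/c²)
Numerator: 0.48 + 0.62 = 1.1
Denominator: 1 + 0.2976 = 1.2976
u = 1.1/1.2976 = 0.8477c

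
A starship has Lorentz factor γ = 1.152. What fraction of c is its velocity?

From γ = 1/√(1 - v²/c²):
1/γ² = 1/1.152² = 0.7535
v²/c² = 1 - 0.7535 = 0.2465
v/c = √(0.2465) = 0.4965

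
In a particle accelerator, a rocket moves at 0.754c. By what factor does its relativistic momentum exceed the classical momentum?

p_rel = γmv, p_class = mv
Ratio = γ = 1/√(1 - 0.754²)
= 1/√(0.431484) = 1.522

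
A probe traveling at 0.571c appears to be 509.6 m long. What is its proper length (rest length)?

Contracted length L = 509.6 m
γ = 1/√(1 - 0.571²) = 1.218
L₀ = γL = 1.218 × 509.6 = 620.7 m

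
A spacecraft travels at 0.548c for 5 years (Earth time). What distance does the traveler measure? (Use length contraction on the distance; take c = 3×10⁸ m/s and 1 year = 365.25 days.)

Earth distance: d = v × t = 0.548c × 5 yr = 2.5940×10¹⁶ m
γ = 1.1955
d' = d/γ = 2.5940×10¹⁶/1.1955 = 2.170×10¹⁶ m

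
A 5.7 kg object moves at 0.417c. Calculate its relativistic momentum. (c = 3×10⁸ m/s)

γ = 1/√(1 - 0.417²) = 1.1002
v = 0.417 × 3×10⁸ = 1.251×10⁸ m/s
p = γmv = 1.1002 × 5.7 × 1.251×10⁸ = 7.845×10⁸ kg·m/s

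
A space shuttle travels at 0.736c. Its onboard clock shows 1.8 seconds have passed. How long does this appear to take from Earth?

Proper time Δt₀ = 1.8 seconds
γ = 1/√(1 - 0.736²) = 1.477
Δt = γΔt₀ = 1.477 × 1.8 = 2.659 seconds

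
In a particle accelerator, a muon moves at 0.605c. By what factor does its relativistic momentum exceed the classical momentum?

p_rel = γmv, p_class = mv
Ratio = γ = 1/√(1 - 0.605²)
= 1/√(0.633975) = 1.256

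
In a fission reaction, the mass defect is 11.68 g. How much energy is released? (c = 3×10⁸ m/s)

Convert mass defect: Δm = 11.68 g = 0.01168 kg
E = Δm·c² = 0.01168 × (3×10⁸)²
= 0.01168 × 9×10¹⁶ = 1.051×10¹⁵ J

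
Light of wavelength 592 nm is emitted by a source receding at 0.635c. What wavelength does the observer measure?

β = 0.635
Wavelength Doppler factor = √(1.635/0.365) = √(4.479) = 2.116
λ_obs = 592 × 2.116 = 1253 nm (redshift)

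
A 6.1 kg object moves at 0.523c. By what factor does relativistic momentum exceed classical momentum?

p_rel = γmv, p_class = mv
Ratio = γ = 1/√(1 - 0.523²) = 1.173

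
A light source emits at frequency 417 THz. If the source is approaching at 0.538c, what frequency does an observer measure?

β = v/c = 0.538
(1+β)/(1-β) = 1.538/0.462 = 3.329004
Doppler factor = √(3.329004) = 1.82456
f_obs = 417 × 1.82456 = 760.8 THz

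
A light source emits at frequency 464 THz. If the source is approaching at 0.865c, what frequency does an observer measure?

β = v/c = 0.865
(1+β)/(1-β) = 1.865/0.135 = 13.815
Doppler factor = √(13.815) = 3.717
f_obs = 464 × 3.717 = 1725 THz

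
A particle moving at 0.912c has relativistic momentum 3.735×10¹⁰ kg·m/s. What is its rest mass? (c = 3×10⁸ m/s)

γ = 1/√(1 - 0.912²) = 2.4379
v = 0.912 × 3×10⁸ = 2.736×10⁸ m/s
m = p/(γv) = 3.735×10¹⁰/(2.4379 × 2.736×10⁸) = 56.00 kg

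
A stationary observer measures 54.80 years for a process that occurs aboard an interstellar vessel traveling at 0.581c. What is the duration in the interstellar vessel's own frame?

Dilated time Δt = 54.80 years
γ = 1/√(1 - 0.581²) = 1.2286
Δt₀ = Δt/γ = 54.80/1.2286 = 44.60 years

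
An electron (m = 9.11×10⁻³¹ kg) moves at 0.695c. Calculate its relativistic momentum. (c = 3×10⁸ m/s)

γ = 1/√(1 - 0.695²) = 1.391
v = 0.695 × 3×10⁸ = 2.085×10⁸ m/s
p = γmv = 1.391 × 9.11×10⁻³¹ × 2.085×10⁸ = 2.642×10⁻²² kg·m/s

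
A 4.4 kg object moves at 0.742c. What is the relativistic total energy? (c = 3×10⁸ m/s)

γ = 1/√(1 - 0.742²) = 1.4916
mc² = 4.4 × (3×10⁸)² = 3.960×10¹⁷ J
E = γmc² = 1.4916 × 3.960×10¹⁷ = 5.907×10¹⁷ J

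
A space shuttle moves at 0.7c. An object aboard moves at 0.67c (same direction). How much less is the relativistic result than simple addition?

Classical: u' + v = 0.67 + 0.7 = 1.37c
Relativistic: u = (0.67 + 0.7)/(1 + 0.469) = 1.37/1.469 = 0.9326c
Difference: 1.37 - 0.9326 = 0.4374c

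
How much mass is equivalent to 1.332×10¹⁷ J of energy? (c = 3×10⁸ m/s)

From E = mc², we get m = E/c²
c² = (3×10⁸)² = 9×10¹⁶ m²/s²
m = 1.332×10¹⁷ / 9×10¹⁶ = 1.480 kg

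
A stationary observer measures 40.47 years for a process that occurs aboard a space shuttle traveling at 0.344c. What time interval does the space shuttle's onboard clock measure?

Dilated time Δt = 40.47 years
γ = 1/√(1 - 0.344²) = 1.065
Δt₀ = Δt/γ = 40.47/1.065 = 38.00 years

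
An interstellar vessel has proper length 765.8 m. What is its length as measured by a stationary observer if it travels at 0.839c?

Proper length L₀ = 765.8 m
γ = 1/√(1 - 0.839²) = 1.8378
L = L₀/γ = 765.8/1.8378 = 416.7 m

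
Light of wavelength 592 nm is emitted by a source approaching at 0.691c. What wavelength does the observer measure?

β = 0.691
Wavelength Doppler factor = √(0.309/1.691) = √(0.18273) = 0.4275
λ_obs = 592 × 0.4275 = 253.1 nm (blueshift)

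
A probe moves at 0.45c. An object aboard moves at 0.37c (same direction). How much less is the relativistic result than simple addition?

Classical: u' + v = 0.37 + 0.45 = 0.82c
Relativistic: u = (0.37 + 0.45)/(1 + 0.1665) = 0.82/1.1665 = 0.7030c
Difference: 0.82 - 0.7030 = 0.1170c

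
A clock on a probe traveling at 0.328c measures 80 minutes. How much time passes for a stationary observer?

Proper time Δt₀ = 80 minutes
γ = 1/√(1 - 0.328²) = 1.05856
Δt = γΔt₀ = 1.05856 × 80 = 84.68 minutes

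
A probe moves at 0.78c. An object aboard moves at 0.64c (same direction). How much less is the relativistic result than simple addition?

Classical: u' + v = 0.64 + 0.78 = 1.42c
Relativistic: u = (0.64 + 0.78)/(1 + 0.4992) = 1.42/1.4992 = 0.9472c
Difference: 1.42 - 0.9472 = 0.4728c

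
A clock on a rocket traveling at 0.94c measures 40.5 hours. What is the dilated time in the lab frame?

Proper time Δt₀ = 40.5 hours
γ = 1/√(1 - 0.94²) = 2.931
Δt = γΔt₀ = 2.931 × 40.5 = 118.7 hours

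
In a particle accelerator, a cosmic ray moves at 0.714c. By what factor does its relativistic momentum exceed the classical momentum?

p_rel = γmv, p_class = mv
Ratio = γ = 1/√(1 - 0.714²)
= 1/√(0.490204) = 1.428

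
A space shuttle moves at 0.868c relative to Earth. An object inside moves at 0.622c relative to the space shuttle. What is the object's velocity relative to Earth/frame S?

u = (u' + v)/(1 + u'v/c²)
Numerator: 0.622 + 0.868 = 1.49
Denominator: 1 + 0.539896 = 1.539896
u = 1.49/1.539896 = 0.9676c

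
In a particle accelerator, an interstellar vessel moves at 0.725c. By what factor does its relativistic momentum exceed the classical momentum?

p_rel = γmv, p_class = mv
Ratio = γ = 1/√(1 - 0.725²)
= 1/√(0.474375) = 1.452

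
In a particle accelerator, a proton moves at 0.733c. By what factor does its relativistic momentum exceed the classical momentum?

p_rel = γmv, p_class = mv
Ratio = γ = 1/√(1 - 0.733²)
= 1/√(0.462711) = 1.470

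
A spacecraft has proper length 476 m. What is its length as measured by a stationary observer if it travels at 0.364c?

Proper length L₀ = 476 m
γ = 1/√(1 - 0.364²) = 1.0737
L = L₀/γ = 476/1.0737 = 443.3 m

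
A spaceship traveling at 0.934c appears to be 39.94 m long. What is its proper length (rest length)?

Contracted length L = 39.94 m
γ = 1/√(1 - 0.934²) = 2.799
L₀ = γL = 2.799 × 39.94 = 111.8 m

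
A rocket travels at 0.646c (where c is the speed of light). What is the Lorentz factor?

v/c = 0.646, so (v/c)² = 0.417316
1 - (v/c)² = 0.582684
γ = 1/√(0.582684) = 1.310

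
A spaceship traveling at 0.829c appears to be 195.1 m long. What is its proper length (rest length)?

Contracted length L = 195.1 m
γ = 1/√(1 - 0.829²) = 1.7881
L₀ = γL = 1.7881 × 195.1 = 348.9 m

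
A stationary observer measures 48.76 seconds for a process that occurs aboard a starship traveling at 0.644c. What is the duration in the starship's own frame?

Dilated time Δt = 48.76 seconds
γ = 1/√(1 - 0.644²) = 1.3071
Δt₀ = Δt/γ = 48.76/1.3071 = 37.30 seconds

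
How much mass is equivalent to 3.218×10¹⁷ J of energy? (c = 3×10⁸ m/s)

From E = mc², we get m = E/c²
c² = (3×10⁸)² = 9×10¹⁶ m²/s²
m = 3.218×10¹⁷ / 9×10¹⁶ = 3.576 kg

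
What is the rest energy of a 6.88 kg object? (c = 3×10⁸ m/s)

c² = (3×10⁸)² = 9.000×10¹⁶ m²/s²
E₀ = mc² = 6.88 × 9.000×10¹⁶ = 6.192×10¹⁷ J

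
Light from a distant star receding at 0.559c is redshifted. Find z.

β = 0.559
(1+β)/(1-β) = 1.559/0.441 = 3.535
√(3.535) = 1.8802
z = 1.8802 - 1 = 0.8802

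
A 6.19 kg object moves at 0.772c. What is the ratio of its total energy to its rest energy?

E = γmc², E₀ = mc²
E/E₀ = γ = 1/√(1 - 0.772²) = 1.573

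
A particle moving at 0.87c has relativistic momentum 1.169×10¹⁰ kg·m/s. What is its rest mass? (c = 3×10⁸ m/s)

γ = 1/√(1 - 0.87²) = 2.0282
v = 0.87 × 3×10⁸ = 2.610×10⁸ m/s
m = p/(γv) = 1.169×10¹⁰/(2.0282 × 2.610×10⁸) = 22.08 kg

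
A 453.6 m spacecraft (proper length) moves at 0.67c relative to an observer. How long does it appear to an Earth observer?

Proper length L₀ = 453.6 m
γ = 1/√(1 - 0.67²) = 1.347
L = L₀/γ = 453.6/1.347 = 336.7 m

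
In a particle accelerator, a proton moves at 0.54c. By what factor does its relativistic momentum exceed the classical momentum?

p_rel = γmv, p_class = mv
Ratio = γ = 1/√(1 - 0.54²)
= 1/√(0.7084) = 1.188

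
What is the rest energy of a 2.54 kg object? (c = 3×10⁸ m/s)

c² = (3×10⁸)² = 9.000×10¹⁶ m²/s²
E₀ = mc² = 2.54 × 9.000×10¹⁶ = 2.286×10¹⁷ J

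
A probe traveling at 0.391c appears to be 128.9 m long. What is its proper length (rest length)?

Contracted length L = 128.9 m
γ = 1/√(1 - 0.391²) = 1.086
L₀ = γL = 1.086 × 128.9 = 140.0 m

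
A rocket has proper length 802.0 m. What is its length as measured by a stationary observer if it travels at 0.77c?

Proper length L₀ = 802.0 m
γ = 1/√(1 - 0.77²) = 1.5673
L = L₀/γ = 802.0/1.5673 = 511.7 m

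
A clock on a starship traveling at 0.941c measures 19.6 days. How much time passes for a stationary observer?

Proper time Δt₀ = 19.6 days
γ = 1/√(1 - 0.941²) = 2.955
Δt = γΔt₀ = 2.955 × 19.6 = 57.92 days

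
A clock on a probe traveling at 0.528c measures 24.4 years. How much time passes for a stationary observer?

Proper time Δt₀ = 24.4 years
γ = 1/√(1 - 0.528²) = 1.1775
Δt = γΔt₀ = 1.1775 × 24.4 = 28.73 years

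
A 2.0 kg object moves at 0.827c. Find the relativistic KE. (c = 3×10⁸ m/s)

γ = 1/√(1 - 0.827²) = 1.7787
γ - 1 = 0.7787
KE = (γ-1)mc² = 0.7787 × 2.0 × (3×10⁸)² = 1.402×10¹⁷ J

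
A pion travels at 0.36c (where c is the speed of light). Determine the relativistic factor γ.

v/c = 0.36, so (v/c)² = 0.1296
1 - (v/c)² = 0.8704
γ = 1/√(0.8704) = 1.072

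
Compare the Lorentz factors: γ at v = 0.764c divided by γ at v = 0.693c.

γ₁ = 1/√(1 - 0.764²) = 1.5499
γ₂ = 1/√(1 - 0.693²) = 1.3871
γ₁/γ₂ = 1.5499/1.3871 = 1.117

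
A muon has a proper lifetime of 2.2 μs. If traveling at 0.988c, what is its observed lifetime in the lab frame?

Proper lifetime τ₀ = 2.2 μs
γ = 1/√(1 - 0.988²) = 6.474
τ = γτ₀ = 6.474 × 2.2 μs = 14.24 μs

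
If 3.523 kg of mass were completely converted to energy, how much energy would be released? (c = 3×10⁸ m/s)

Using E = mc²:
c² = (3×10⁸)² = 9×10¹⁶ m²/s²
E = 3.523 × 9×10¹⁶ = 3.171×10¹⁷ J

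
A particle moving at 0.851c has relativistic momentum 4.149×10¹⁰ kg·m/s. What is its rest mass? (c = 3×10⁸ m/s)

γ = 1/√(1 - 0.851²) = 1.904
v = 0.851 × 3×10⁸ = 2.553×10⁸ m/s
m = p/(γv) = 4.149×10¹⁰/(1.904 × 2.553×10⁸) = 85.35 kg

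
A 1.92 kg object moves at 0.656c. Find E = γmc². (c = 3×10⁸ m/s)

γ = 1/√(1 - 0.656²) = 1.3249
mc² = 1.92 × (3×10⁸)² = 1.728×10¹⁷ J
E = γmc² = 1.3249 × 1.728×10¹⁷ = 2.289×10¹⁷ J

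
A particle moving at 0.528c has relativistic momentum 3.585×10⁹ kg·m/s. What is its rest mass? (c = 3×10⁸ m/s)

γ = 1/√(1 - 0.528²) = 1.1775
v = 0.528 × 3×10⁸ = 1.584×10⁸ m/s
m = p/(γv) = 3.585×10⁹/(1.1775 × 1.584×10⁸) = 19.22 kg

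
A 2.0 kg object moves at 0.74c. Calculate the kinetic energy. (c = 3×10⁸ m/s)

γ = 1/√(1 - 0.74²) = 1.4868
γ - 1 = 0.4868
KE = (γ-1)mc² = 0.4868 × 2.0 × (3×10⁸)² = 8.762×10¹⁶ J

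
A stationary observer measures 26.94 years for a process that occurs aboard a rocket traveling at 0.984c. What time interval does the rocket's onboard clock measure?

Dilated time Δt = 26.94 years
γ = 1/√(1 - 0.984²) = 5.613
Δt₀ = Δt/γ = 26.94/5.613 = 4.800 years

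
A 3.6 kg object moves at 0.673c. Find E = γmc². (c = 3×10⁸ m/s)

γ = 1/√(1 - 0.673²) = 1.352
mc² = 3.6 × (3×10⁸)² = 3.240×10¹⁷ J
E = γmc² = 1.352 × 3.240×10¹⁷ = 4.380×10¹⁷ J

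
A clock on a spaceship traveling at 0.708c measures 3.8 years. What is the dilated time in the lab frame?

Proper time Δt₀ = 3.8 years
γ = 1/√(1 - 0.708²) = 1.416
Δt = γΔt₀ = 1.416 × 3.8 = 5.381 years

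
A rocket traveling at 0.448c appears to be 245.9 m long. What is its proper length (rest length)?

Contracted length L = 245.9 m
γ = 1/√(1 - 0.448²) = 1.1185
L₀ = γL = 1.1185 × 245.9 = 275.0 m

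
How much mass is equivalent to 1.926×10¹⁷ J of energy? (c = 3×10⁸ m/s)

From E = mc², we get m = E/c²
c² = (3×10⁸)² = 9×10¹⁶ m²/s²
m = 1.926×10¹⁷ / 9×10¹⁶ = 2.140 kg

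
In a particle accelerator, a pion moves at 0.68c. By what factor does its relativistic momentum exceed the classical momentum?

p_rel = γmv, p_class = mv
Ratio = γ = 1/√(1 - 0.68²)
= 1/√(0.5376) = 1.364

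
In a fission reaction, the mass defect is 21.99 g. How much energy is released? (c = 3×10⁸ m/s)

Convert mass defect: Δm = 21.99 g = 0.02199 kg
E = Δm·c² = 0.02199 × (3×10⁸)²
= 0.02199 × 9×10¹⁶ = 1.979×10¹⁵ J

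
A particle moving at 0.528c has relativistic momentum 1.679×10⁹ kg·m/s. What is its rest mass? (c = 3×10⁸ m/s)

γ = 1/√(1 - 0.528²) = 1.1775
v = 0.528 × 3×10⁸ = 1.584×10⁸ m/s
m = p/(γv) = 1.679×10⁹/(1.1775 × 1.584×10⁸) = 9.002 kg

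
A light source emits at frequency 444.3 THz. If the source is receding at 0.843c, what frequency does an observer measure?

β = v/c = 0.843
(1-β)/(1+β) = 0.157/1.843 = 0.08519
Doppler factor = √(0.08519) = 0.2919
f_obs = 444.3 × 0.2919 = 129.7 THz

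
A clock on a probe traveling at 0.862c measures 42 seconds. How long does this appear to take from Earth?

Proper time Δt₀ = 42 seconds
γ = 1/√(1 - 0.862²) = 1.97274
Δt = γΔt₀ = 1.97274 × 42 = 82.86 seconds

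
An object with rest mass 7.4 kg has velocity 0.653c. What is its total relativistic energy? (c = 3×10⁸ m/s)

γ = 1/√(1 - 0.653²) = 1.3204
mc² = 7.4 × (3×10⁸)² = 6.660×10¹⁷ J
E = γmc² = 1.3204 × 6.660×10¹⁷ = 8.794×10¹⁷ J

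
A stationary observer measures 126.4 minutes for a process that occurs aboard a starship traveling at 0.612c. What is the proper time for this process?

Dilated time Δt = 126.4 minutes
γ = 1/√(1 - 0.612²) = 1.26445
Δt₀ = Δt/γ = 126.4/1.26445 = 99.96 minutes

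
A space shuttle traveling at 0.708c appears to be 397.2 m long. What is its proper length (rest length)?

Contracted length L = 397.2 m
γ = 1/√(1 - 0.708²) = 1.416
L₀ = γL = 1.416 × 397.2 = 562.4 m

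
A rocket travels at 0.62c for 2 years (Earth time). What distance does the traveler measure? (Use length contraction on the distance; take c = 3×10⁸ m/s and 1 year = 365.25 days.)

Earth distance: d = v × t = 0.62c × 2 yr = 1.1739×10¹⁶ m
γ = 1.2745
d' = d/γ = 1.1739×10¹⁶/1.2745 = 9.211×10¹⁵ m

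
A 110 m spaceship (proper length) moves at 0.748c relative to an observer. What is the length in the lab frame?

Proper length L₀ = 110 m
γ = 1/√(1 - 0.748²) = 1.5067
L = L₀/γ = 110/1.5067 = 73.01 m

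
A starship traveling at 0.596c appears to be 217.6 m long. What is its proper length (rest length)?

Contracted length L = 217.6 m
γ = 1/√(1 - 0.596²) = 1.2454
L₀ = γL = 1.2454 × 217.6 = 271.0 m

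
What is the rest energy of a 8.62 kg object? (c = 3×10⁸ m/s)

c² = (3×10⁸)² = 9.000×10¹⁶ m²/s²
E₀ = mc² = 8.62 × 9.000×10¹⁶ = 7.758×10¹⁷ J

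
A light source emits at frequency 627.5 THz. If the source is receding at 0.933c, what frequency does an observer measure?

β = v/c = 0.933
(1-β)/(1+β) = 0.067/1.933 = 0.03466
Doppler factor = √(0.03466) = 0.1862
f_obs = 627.5 × 0.1862 = 116.8 THz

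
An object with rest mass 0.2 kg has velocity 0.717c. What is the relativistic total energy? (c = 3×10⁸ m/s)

γ = 1/√(1 - 0.717²) = 1.4346
mc² = 0.2 × (3×10⁸)² = 1.800×10¹⁶ J
E = γmc² = 1.4346 × 1.800×10¹⁶ = 2.582×10¹⁶ J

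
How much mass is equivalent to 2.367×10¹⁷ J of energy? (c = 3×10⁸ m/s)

From E = mc², we get m = E/c²
c² = (3×10⁸)² = 9×10¹⁶ m²/s²
m = 2.367×10¹⁷ / 9×10¹⁶ = 2.630 kg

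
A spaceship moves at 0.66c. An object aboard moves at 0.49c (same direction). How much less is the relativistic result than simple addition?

Classical: u' + v = 0.49 + 0.66 = 1.15c
Relativistic: u = (0.49 + 0.66)/(1 + 0.3234) = 1.15/1.3234 = 0.8690c
Difference: 1.15 - 0.8690 = 0.2810c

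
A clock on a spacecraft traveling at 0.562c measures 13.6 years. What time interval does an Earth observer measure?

Proper time Δt₀ = 13.6 years
γ = 1/√(1 - 0.562²) = 1.209
Δt = γΔt₀ = 1.209 × 13.6 = 16.44 years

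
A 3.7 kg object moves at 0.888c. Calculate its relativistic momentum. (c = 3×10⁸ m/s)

γ = 1/√(1 - 0.888²) = 2.175
v = 0.888 × 3×10⁸ = 2.664×10⁸ m/s
p = γmv = 2.175 × 3.7 × 2.664×10⁸ = 2.144×10⁹ kg·m/s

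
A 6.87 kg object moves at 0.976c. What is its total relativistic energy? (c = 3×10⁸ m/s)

γ = 1/√(1 - 0.976²) = 4.592
mc² = 6.87 × (3×10⁸)² = 6.183×10¹⁷ J
E = γmc² = 4.592 × 6.183×10¹⁷ = 2.839×10¹⁸ J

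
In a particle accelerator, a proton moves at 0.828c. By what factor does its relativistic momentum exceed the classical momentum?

p_rel = γmv, p_class = mv
Ratio = γ = 1/√(1 - 0.828²)
= 1/√(0.314416) = 1.783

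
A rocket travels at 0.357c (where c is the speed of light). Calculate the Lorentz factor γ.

v/c = 0.357, so (v/c)² = 0.127449
1 - (v/c)² = 0.872551
γ = 1/√(0.872551) = 1.071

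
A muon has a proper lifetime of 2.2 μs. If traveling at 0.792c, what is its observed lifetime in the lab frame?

Proper lifetime τ₀ = 2.2 μs
γ = 1/√(1 - 0.792²) = 1.6379
τ = γτ₀ = 1.6379 × 2.2 μs = 3.603 μs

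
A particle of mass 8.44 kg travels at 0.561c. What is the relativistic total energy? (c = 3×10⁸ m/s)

γ = 1/√(1 - 0.561²) = 1.208
mc² = 8.44 × (3×10⁸)² = 7.596×10¹⁷ J
E = γmc² = 1.208 × 7.596×10¹⁷ = 9.176×10¹⁷ J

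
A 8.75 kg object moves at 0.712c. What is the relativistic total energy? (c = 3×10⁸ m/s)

γ = 1/√(1 - 0.712²) = 1.42414
mc² = 8.75 × (3×10⁸)² = 7.875×10¹⁷ J
E = γmc² = 1.42414 × 7.875×10¹⁷ = 1.122×10¹⁸ J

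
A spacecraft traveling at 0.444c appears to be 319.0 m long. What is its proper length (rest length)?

Contracted length L = 319.0 m
γ = 1/√(1 - 0.444²) = 1.116
L₀ = γL = 1.116 × 319.0 = 356.0 m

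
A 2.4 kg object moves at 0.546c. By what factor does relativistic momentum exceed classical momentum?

p_rel = γmv, p_class = mv
Ratio = γ = 1/√(1 - 0.546²) = 1.194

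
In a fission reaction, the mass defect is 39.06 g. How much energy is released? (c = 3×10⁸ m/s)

Convert mass defect: Δm = 39.06 g = 0.03906 kg
E = Δm·c² = 0.03906 × (3×10⁸)²
= 0.03906 × 9×10¹⁶ = 3.515×10¹⁵ J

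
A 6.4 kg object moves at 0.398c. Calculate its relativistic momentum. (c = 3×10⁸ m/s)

γ = 1/√(1 - 0.398²) = 1.0901
v = 0.398 × 3×10⁸ = 1.194×10⁸ m/s
p = γmv = 1.0901 × 6.4 × 1.194×10⁸ = 8.330×10⁸ kg·m/s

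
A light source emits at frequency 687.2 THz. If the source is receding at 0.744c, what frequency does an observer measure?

β = v/c = 0.744
(1-β)/(1+β) = 0.256/1.744 = 0.1468
Doppler factor = √(0.1468) = 0.3831
f_obs = 687.2 × 0.3831 = 263.3 THz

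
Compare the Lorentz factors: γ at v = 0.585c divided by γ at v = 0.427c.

γ₁ = 1/√(1 - 0.585²) = 1.233
γ₂ = 1/√(1 - 0.427²) = 1.106
γ₁/γ₂ = 1.233/1.106 = 1.115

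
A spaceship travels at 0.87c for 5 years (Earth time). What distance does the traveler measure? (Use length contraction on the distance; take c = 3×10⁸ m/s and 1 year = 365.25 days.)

Earth distance: d = v × t = 0.87c × 5 yr = 4.118×10¹⁶ m
γ = 2.028
d' = d/γ = 4.118×10¹⁶/2.028 = 2.031×10¹⁶ m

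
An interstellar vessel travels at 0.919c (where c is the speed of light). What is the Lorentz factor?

v/c = 0.919, so (v/c)² = 0.844561
1 - (v/c)² = 0.155439
γ = 1/√(0.155439) = 2.536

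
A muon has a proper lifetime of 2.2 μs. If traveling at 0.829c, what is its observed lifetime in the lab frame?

Proper lifetime τ₀ = 2.2 μs
γ = 1/√(1 - 0.829²) = 1.788
τ = γτ₀ = 1.788 × 2.2 μs = 3.934 μs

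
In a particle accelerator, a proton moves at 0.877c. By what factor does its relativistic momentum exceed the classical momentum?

p_rel = γmv, p_class = mv
Ratio = γ = 1/√(1 - 0.877²)
= 1/√(0.230871) = 2.081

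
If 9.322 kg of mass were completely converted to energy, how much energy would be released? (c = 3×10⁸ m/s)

Using E = mc²:
c² = (3×10⁸)² = 9×10¹⁶ m²/s²
E = 9.322 × 9×10¹⁶ = 8.390×10¹⁷ J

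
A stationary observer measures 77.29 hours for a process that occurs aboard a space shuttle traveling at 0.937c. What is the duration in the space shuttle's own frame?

Dilated time Δt = 77.29 hours
γ = 1/√(1 - 0.937²) = 2.863
Δt₀ = Δt/γ = 77.29/2.863 = 27.00 hours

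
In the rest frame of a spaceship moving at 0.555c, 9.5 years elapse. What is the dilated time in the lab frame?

Proper time Δt₀ = 9.5 years
γ = 1/√(1 - 0.555²) = 1.202
Δt = γΔt₀ = 1.202 × 9.5 = 11.42 years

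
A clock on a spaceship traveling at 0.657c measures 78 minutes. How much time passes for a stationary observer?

Proper time Δt₀ = 78 minutes
γ = 1/√(1 - 0.657²) = 1.3265
Δt = γΔt₀ = 1.3265 × 78 = 103.5 minutes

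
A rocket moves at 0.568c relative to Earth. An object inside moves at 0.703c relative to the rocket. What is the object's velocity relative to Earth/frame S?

u = (u' + v)/(1 + u'v/c²)
Numerator: 0.703 + 0.568 = 1.271
Denominator: 1 + 0.399304 = 1.399304
u = 1.271/1.399304 = 0.9083c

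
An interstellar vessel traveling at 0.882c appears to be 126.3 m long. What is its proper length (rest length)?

Contracted length L = 126.3 m
γ = 1/√(1 - 0.882²) = 2.122
L₀ = γL = 2.122 × 126.3 = 268.0 m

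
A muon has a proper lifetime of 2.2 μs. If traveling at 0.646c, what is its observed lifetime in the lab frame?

Proper lifetime τ₀ = 2.2 μs
γ = 1/√(1 - 0.646²) = 1.310
τ = γτ₀ = 1.310 × 2.2 μs = 2.882 μs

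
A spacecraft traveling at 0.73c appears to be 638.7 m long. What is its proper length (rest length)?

Contracted length L = 638.7 m
γ = 1/√(1 - 0.73²) = 1.4632
L₀ = γL = 1.4632 × 638.7 = 934.5 m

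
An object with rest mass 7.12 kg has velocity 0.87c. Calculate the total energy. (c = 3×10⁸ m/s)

γ = 1/√(1 - 0.87²) = 2.028
mc² = 7.12 × (3×10⁸)² = 6.408×10¹⁷ J
E = γmc² = 2.028 × 6.408×10¹⁷ = 1.300×10¹⁸ J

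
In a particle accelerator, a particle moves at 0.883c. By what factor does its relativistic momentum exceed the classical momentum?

p_rel = γmv, p_class = mv
Ratio = γ = 1/√(1 - 0.883²)
= 1/√(0.220311) = 2.131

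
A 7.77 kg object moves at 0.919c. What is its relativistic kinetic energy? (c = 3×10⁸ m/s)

γ = 1/√(1 - 0.919²) = 2.536
γ - 1 = 1.536
KE = (γ-1)mc² = 1.536 × 7.77 × (3×10⁸)² = 1.074×10¹⁸ J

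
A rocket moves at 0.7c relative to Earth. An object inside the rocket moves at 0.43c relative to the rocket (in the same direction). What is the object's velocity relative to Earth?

u = (u' + v)/(1 + u'v/c²)
Numerator: 0.43 + 0.7 = 1.13
Denominator: 1 + 0.301 = 1.301
u = 1.13/1.301 = 0.8686c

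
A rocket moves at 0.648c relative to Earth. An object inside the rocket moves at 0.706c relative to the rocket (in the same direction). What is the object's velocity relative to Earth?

u = (u' + v)/(1 + u'v/c²)
Numerator: 0.706 + 0.648 = 1.354
Denominator: 1 + 0.457488 = 1.457488
u = 1.354/1.457488 = 0.9290c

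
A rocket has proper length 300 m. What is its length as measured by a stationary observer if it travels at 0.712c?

Proper length L₀ = 300 m
γ = 1/√(1 - 0.712²) = 1.424
L = L₀/γ = 300/1.424 = 210.7 m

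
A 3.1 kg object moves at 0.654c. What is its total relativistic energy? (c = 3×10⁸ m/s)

γ = 1/√(1 - 0.654²) = 1.322
mc² = 3.1 × (3×10⁸)² = 2.790×10¹⁷ J
E = γmc² = 1.322 × 2.790×10¹⁷ = 3.688×10¹⁷ J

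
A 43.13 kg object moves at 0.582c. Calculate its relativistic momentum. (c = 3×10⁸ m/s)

γ = 1/√(1 - 0.582²) = 1.2297
v = 0.582 × 3×10⁸ = 1.746×10⁸ m/s
p = γmv = 1.2297 × 43.13 × 1.746×10⁸ = 9.260×10⁹ kg·m/s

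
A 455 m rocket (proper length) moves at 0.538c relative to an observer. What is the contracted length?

Proper length L₀ = 455 m
γ = 1/√(1 - 0.538²) = 1.1863
L = L₀/γ = 455/1.1863 = 383.5 m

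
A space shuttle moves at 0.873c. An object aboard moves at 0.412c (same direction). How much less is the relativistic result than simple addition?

Classical: u' + v = 0.412 + 0.873 = 1.285c
Relativistic: u = (0.412 + 0.873)/(1 + 0.359676) = 1.285/1.359676 = 0.9451c
Difference: 1.285 - 0.9451 = 0.3399c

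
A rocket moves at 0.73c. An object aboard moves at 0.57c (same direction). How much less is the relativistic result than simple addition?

Classical: u' + v = 0.57 + 0.73 = 1.3c
Relativistic: u = (0.57 + 0.73)/(1 + 0.4161) = 1.3/1.4161 = 0.9180c
Difference: 1.3 - 0.9180 = 0.3820c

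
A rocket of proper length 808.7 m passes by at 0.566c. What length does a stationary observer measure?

Proper length L₀ = 808.7 m
γ = 1/√(1 - 0.566²) = 1.213
L = L₀/γ = 808.7/1.213 = 666.7 m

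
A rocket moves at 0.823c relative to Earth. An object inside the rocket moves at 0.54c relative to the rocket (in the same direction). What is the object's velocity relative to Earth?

u = (u' + v)/(1 + u'v/c²)
Numerator: 0.54 + 0.823 = 1.363
Denominator: 1 + 0.44442 = 1.44442
u = 1.363/1.44442 = 0.9436c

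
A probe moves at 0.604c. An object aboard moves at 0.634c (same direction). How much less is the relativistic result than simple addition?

Classical: u' + v = 0.634 + 0.604 = 1.238c
Relativistic: u = (0.634 + 0.604)/(1 + 0.382936) = 1.238/1.382936 = 0.8952c
Difference: 1.238 - 0.8952 = 0.3428c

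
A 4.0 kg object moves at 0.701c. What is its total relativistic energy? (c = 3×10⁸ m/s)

γ = 1/√(1 - 0.701²) = 1.4022
mc² = 4.0 × (3×10⁸)² = 3.600×10¹⁷ J
E = γmc² = 1.4022 × 3.600×10¹⁷ = 5.048×10¹⁷ J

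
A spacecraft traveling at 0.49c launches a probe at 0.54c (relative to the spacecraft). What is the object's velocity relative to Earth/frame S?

u = (u' + v)/(1 + u'v/c²)
Numerator: 0.54 + 0.49 = 1.03
Denominator: 1 + 0.2646 = 1.2646
u = 1.03/1.2646 = 0.8145c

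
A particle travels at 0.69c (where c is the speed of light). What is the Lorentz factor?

v/c = 0.69, so (v/c)² = 0.4761
1 - (v/c)² = 0.5239
γ = 1/√(0.5239) = 1.382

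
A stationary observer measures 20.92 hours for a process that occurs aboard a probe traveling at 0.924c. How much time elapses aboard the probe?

Dilated time Δt = 20.92 hours
γ = 1/√(1 - 0.924²) = 2.615
Δt₀ = Δt/γ = 20.92/2.615 = 8.000 hours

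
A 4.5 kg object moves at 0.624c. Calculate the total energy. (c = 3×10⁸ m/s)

γ = 1/√(1 - 0.624²) = 1.2797
mc² = 4.5 × (3×10⁸)² = 4.050×10¹⁷ J
E = γmc² = 1.2797 × 4.050×10¹⁷ = 5.183×10¹⁷ J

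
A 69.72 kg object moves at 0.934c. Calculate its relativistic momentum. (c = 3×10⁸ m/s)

γ = 1/√(1 - 0.934²) = 2.799
v = 0.934 × 3×10⁸ = 2.802×10⁸ m/s
p = γmv = 2.799 × 69.72 × 2.802×10⁸ = 5.468×10¹⁰ kg·m/s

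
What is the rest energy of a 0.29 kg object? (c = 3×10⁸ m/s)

c² = (3×10⁸)² = 9.000×10¹⁶ m²/s²
E₀ = mc² = 0.29 × 9.000×10¹⁶ = 2.610×10¹⁶ J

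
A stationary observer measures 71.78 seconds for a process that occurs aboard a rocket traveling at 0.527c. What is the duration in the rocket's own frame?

Dilated time Δt = 71.78 seconds
γ = 1/√(1 - 0.527²) = 1.1767
Δt₀ = Δt/γ = 71.78/1.1767 = 61.00 seconds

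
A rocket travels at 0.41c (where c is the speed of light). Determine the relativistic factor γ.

v/c = 0.41, so (v/c)² = 0.1681
1 - (v/c)² = 0.8319
γ = 1/√(0.8319) = 1.096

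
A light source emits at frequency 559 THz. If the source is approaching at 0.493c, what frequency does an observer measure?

β = v/c = 0.493
(1+β)/(1-β) = 1.493/0.507 = 2.94477
Doppler factor = √(2.94477) = 1.71603
f_obs = 559 × 1.71603 = 959.3 THz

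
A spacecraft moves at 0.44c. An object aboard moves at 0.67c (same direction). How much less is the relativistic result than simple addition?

Classical: u' + v = 0.67 + 0.44 = 1.11c
Relativistic: u = (0.67 + 0.44)/(1 + 0.2948) = 1.11/1.2948 = 0.8573c
Difference: 1.11 - 0.8573 = 0.2527c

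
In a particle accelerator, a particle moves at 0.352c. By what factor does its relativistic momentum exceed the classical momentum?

p_rel = γmv, p_class = mv
Ratio = γ = 1/√(1 - 0.352²)
= 1/√(0.876096) = 1.068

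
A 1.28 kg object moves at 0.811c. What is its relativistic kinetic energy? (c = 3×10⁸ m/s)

γ = 1/√(1 - 0.811²) = 1.7093
γ - 1 = 0.7093
KE = (γ-1)mc² = 0.7093 × 1.28 × (3×10⁸)² = 8.171×10¹⁶ J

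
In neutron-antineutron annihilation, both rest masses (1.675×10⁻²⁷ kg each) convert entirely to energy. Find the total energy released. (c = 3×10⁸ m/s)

Both particles have the same rest mass, so total mass = 2m
E = 2m·c² = 2 × 1.675×10⁻²⁷ × (3×10⁸)²
= 2 × 1.675×10⁻²⁷ × 9×10¹⁶
= 3.015×10⁻¹⁰ J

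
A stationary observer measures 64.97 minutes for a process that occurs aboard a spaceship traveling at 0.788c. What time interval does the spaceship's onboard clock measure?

Dilated time Δt = 64.97 minutes
γ = 1/√(1 - 0.788²) = 1.6242
Δt₀ = Δt/γ = 64.97/1.6242 = 40.00 minutes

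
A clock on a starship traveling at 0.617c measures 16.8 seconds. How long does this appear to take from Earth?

Proper time Δt₀ = 16.8 seconds
γ = 1/√(1 - 0.617²) = 1.271
Δt = γΔt₀ = 1.271 × 16.8 = 21.35 seconds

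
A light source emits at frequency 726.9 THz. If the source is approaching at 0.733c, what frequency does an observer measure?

β = v/c = 0.733
(1+β)/(1-β) = 1.733/0.267 = 6.491
Doppler factor = √(6.491) = 2.548
f_obs = 726.9 × 2.548 = 1852 THz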